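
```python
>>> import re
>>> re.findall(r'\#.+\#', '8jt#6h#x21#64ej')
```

Walking the string: at [3:11] → '#6h#x21#'.
`findall` yields the raw match text (1 of them) because the pattern has no groups.

['#6h#x21#']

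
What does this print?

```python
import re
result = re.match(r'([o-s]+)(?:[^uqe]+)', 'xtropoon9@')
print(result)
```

None

Pattern: one or more of a character in [o-s] (captured); then one or more of any character except [uqe] (non-capturing group).
With `match`, the pattern is implicitly anchored at the beginning.
Here the pattern fails at index 0, so the call returns None.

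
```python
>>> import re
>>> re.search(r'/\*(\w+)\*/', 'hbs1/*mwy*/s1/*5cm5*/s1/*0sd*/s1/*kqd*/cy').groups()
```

('mwy',)

`re.search` scans for the first position where the pattern succeeds.
The match spans [4:11] → '/*mwy*/'.
Captured: group 1 = 'mwy'.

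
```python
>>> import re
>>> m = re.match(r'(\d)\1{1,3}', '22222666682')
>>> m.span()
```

The backreference `\1` re-matches whatever the first group consumed, character for character.
`re.match` won't scan ahead — the pattern has to work from the very first character.
The match spans [0:4] → '2222'.
Captured: group 1 = '2'.

(0, 4)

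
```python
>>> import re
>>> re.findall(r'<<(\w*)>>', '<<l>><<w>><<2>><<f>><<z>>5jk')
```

`findall` collects group 1 from each match (5 total).

['l', 'w', '2', 'f', 'z']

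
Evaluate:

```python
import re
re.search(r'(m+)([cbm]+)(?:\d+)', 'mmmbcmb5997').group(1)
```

Pattern: one or more of a literal 'm' (captured); then one or more of one of [cbm] (captured); then one or more of a digit (non-capturing group).
`search` walks the string left to right and returns the first match it finds.
The match spans [0:11] → 'mmmbcmb5997'.
Captured: group 1 = 'mmm', group 2 = 'bcmb'.

'mmm'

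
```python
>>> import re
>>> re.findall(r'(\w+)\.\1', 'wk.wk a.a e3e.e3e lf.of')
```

After group 1 captures some text, `\1` only succeeds where that same text appears again.
With a single group, `findall` returns only what that group captured — 3 items.

['wk', 'a', 'e3e']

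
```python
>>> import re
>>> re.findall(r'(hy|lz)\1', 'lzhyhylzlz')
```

The backreference `\1` re-matches whatever the first group consumed, character for character.
Scanning left to right: at [2:6] match 'hyhy', group 1 = 'hy'; at [6:10] match 'lzlz', group 1 = 'lz'.
With a single group, `findall` returns only what that group captured — 2 items.

['hy', 'lz']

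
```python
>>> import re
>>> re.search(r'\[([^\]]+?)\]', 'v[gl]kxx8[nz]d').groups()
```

('gl',)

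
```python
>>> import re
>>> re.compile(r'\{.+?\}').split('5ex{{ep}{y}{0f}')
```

['5ex', '', '', '']

The `?` after the quantifier makes it lazy — it takes as little as possible before letting the rest of the pattern try.
Each match becomes a cut point; 4 segments remain.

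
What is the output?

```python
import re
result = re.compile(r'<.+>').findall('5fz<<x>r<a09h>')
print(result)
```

['<<x>r<a09h>']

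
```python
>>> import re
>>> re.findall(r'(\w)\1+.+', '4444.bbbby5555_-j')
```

After group 1 captures some text, `\1` only succeeds where that same text appears again.
Because there's exactly one group, `findall` drops the full match and keeps group 1 from the one hit.

['4']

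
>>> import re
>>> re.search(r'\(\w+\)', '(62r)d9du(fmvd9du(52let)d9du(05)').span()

(0, 5)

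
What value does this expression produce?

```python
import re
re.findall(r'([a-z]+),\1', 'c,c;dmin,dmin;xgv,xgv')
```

A backreference is literal: `\1` must see the identical characters the first group matched.
Because there's exactly one group, `findall` drops the full match and keeps group 1 from each hit.

['c', 'dmin', 'xgv']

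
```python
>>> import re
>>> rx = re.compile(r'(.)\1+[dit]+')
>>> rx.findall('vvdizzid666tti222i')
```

The backreference `\1` re-matches whatever the first group consumed, character for character.
Scanning left to right: at [0:4] match 'vvdi', group 1 = 'v'; at [4:8] match 'zzid', group 1 = 'z'; at [8:14] match '666tti', group 1 = '6'; at [14:18] match '222i', group 1 = '2'.
`findall` collects group 1 from each match (4 total).

['v', 'z', '6', '2']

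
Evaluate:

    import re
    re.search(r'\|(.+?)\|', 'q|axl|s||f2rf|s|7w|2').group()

'|axl|'

A non-greedy quantifier consumes as few characters as it can — just enough that the remainder of the pattern still matches from where it stops; whatever follows it matches normally.
The match spans [1:6] → '|axl|'.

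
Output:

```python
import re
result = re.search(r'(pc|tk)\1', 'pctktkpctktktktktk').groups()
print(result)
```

The match spans [2:6] → 'tktk'.
Captured: group 1 = 'tk'.

('tk',)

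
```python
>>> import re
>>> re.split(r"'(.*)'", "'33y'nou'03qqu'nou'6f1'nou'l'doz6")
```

['', "33y'nou'03qqu'nou'6f1'nou'l", 'doz6']

The group in the pattern means `split` returns the separators' captures alongside the pieces.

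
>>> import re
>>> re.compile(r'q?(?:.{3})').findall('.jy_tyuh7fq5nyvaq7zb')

['.jy', '_ty', 'uh7', 'fq5', 'nyv', 'aq7']

This matches optionally a literal 'q'; then exactly 3 of any character (non-capturing group).
`findall` yields the raw match text (6 of them) because the pattern has no groups.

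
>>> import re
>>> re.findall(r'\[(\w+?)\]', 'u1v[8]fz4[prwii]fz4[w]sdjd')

['8', 'prwii', 'w']

Walking the string: at [3:6] match '[8]', group 1 = '8'; at [9:16] match '[prwii]', group 1 = 'prwii'; at [19:22] match '[w]', group 1 = 'w'.
One capturing group, so `findall` returns just the captured substring from each match — 3 in all.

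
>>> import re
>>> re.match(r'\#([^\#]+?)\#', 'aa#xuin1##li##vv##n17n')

None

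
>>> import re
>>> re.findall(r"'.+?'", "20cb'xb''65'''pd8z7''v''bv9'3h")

Scanning left to right: at [4:8] → "'xb'"; at [8:12] → "'65'"; at [12:20] → "''pd8z7'"; at [20:23] → "'v'"; at [23:28] → "'bv9'".
With no groups in the pattern, `findall` gives back each whole match — 5 here.

["'xb'", "'65'", "''pd8z7'", "'v'", "'bv9'"]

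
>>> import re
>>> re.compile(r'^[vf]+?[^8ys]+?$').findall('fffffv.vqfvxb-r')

The pattern matches anchored at the start of the string; then one or more of one of [vf] (lazy); then one or more of any character except [8ys] (lazy); then anchored at the end.
Scanning left to right: at [0:15] → 'fffffv.vqfvxb-r'.
No capturing groups, so `findall` returns the 1 full match string.

['fffffv.vqfvxb-r']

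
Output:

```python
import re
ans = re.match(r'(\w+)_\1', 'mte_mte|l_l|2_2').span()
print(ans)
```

(0, 7)

`match` is anchored at position 0; if the pattern doesn't fit there, it returns None.
The match spans [0:7] → 'mte_mte'.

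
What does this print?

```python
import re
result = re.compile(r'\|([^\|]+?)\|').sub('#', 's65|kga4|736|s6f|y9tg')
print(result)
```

s65#736#y9tg

Matches: at [3:9] → '|kga4|'; at [12:17] → '|s6f|'.
Every occurrence is swapped for '#'.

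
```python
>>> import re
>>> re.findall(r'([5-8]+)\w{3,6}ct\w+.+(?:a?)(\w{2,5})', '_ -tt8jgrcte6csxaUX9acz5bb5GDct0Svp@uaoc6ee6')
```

Pattern: one or more of a character in [5-8] (captured); then 3 to 6 of a word character, then the literal 'ct', then one or more of a word character; then one or more of any character; then optionally a literal 'a' (non-capturing group); then 2 to 5 of a word character (captured).
Walking the string: at [5:44] match '8jgrcte6csxaUX9acz5bb5GDct0Svp@uaoc6ee6', groups = ('8', 'e6').
2 groups means the one result is a tuple of 2 captured strings — 1 here.

[('8', 'e6')]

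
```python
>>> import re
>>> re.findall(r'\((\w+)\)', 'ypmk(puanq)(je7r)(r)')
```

Matches: at [4:11] match '(puanq)', group 1 = 'puanq'; at [11:17] match '(je7r)', group 1 = 'je7r'; at [17:20] match '(r)', group 1 = 'r'.
One capturing group, so `findall` returns just the captured substring from each match — 3 in all.

['puanq', 'je7r', 'r']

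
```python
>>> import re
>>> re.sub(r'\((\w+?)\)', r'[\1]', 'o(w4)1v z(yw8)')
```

'o[w4]1v z[yw8]'

Each match is replaced using the text its own group 1 captured.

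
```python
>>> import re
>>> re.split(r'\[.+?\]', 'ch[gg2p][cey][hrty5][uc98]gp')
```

Splitting on the pattern gives 5 pieces.

['ch', '', '', '', 'gp']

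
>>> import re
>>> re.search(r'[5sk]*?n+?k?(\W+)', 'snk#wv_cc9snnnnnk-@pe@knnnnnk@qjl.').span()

This matches zero or more of one of [5sk] (lazy); then one or more of a literal 'n' (lazy), then optionally the literal 'k'; then one or more of a non-word character (captured).
`re.search` scans for the first position where the pattern succeeds.
The match spans [0:4] → 'snk#'.
Captured: group 1 = '#'.

(0, 4)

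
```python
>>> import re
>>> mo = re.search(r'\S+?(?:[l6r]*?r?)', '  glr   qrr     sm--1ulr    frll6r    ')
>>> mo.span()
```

(2, 3)

Because the quantifier is non-greedy, it stops expanding at the earliest point where the rest of the pattern can succeed.
The match spans [2:3] → 'g'.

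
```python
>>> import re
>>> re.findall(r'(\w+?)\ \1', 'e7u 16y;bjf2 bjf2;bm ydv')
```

['bjf2']

A backreference is literal: `\1` must see the identical characters the first group matched.
`findall` collects group 1 from the one match (1 total).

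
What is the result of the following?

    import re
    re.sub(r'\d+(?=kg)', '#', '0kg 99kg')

'#kg #kg'

The `(?=…)`/`(?<=…)` assertion just peeks at neighbouring text; it doesn't advance the match position.
Each match is replaced by '#'.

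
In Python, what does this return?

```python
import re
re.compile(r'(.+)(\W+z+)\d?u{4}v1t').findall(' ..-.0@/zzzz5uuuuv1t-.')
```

This matches one or more of any character (captured); then one or more of a non-word character, then one or more of a literal 'z' (captured); then optionally a digit, then exactly 4 of a literal 'u', then the literal 'v1t'.
Walking the string: at [0:20] match ' ..-.0@/zzzz5uuuuv1t', groups = (' ..-.0@', '/zzzz').
2 groups means the one result is a tuple of 2 captured strings — 1 here.

[(' ..-.0@', '/zzzz')]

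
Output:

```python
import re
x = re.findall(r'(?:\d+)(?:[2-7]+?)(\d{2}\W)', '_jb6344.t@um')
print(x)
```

Pattern: one or more of a digit (non-capturing group); then one or more of a character in [2-7] (lazy) (non-capturing group); then exactly 2 of a digit, then a non-word character (captured).
Walking the string: at [3:8] match '6344.', group 1 = '44.'.
`findall` collects group 1 from the one match (1 total).

['44.']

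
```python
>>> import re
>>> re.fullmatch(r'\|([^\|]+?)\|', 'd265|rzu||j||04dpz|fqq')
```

None

`re.fullmatch` is like wrapping the pattern in `^…$` (in single-line mode).
Here there's no way to consume every character, so the call returns None.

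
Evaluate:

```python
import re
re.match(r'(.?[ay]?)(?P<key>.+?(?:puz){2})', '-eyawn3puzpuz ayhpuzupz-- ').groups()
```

('-', 'eyawn3puzpuz')

The match spans [0:13] → '-eyawn3puzpuz'.
Captured: group 1 = '-', group 2 = 'eyawn3puzpuz'.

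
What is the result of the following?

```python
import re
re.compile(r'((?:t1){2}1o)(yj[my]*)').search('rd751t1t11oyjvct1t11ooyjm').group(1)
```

't1t11o'

This matches the literal 't1' repeated 2 times, then the literal '1o' (captured); then the literal 'yj', then zero or more of one of [my] (captured).
Unlike `match`, `search` isn't anchored — it looks for the pattern anywhere in the string.
The match spans [5:13] → 't1t11oyj'.
Captured: group 1 = 't1t11o', group 2 = 'yj'.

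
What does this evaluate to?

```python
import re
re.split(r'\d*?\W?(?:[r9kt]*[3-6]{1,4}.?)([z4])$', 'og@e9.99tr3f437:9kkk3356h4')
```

['og@e9.99tr3f', '4', '']

Because the pattern has a capturing group, `split` also inserts each captured text between the pieces.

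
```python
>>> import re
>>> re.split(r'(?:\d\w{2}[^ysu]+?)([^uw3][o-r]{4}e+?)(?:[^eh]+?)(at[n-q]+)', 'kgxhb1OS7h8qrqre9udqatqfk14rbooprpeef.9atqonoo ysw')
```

The pattern matches a digit, then exactly 2 of a word character, then one or more of any character except [ysu] (lazy) (non-capturing group); then any character except [uw3], then exactly 4 of a character in [o-r], then one or more of the literal 'e' (lazy) (captured); then one or more of any character except [eh] (lazy) (non-capturing group); then the literal 'at', then one or more of a character in [n-q] (captured).
Matches to split on: at [5:23] → '1OS7h8qrqre9udqatq'; at [25:46] → '14rbooprpeef.9atqonoo'.
`re.split` interleaves the captured-group text with the surrounding fragments.

['kgxhb', '8qrqre', 'atq', 'fk', 'ooprpee', 'atqonoo', ' ysw']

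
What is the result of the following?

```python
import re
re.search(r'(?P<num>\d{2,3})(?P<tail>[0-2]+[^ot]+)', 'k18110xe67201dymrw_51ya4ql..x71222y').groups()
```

Pattern: 2 to 3 of a digit (captured as 'num'); then one or more of a character in [0-2], then one or more of any character except [ot] (captured as 'tail').
`search` walks the string left to right and returns the first match it finds.
The match spans [1:35] → '18110xe67201dymrw_51ya4ql..x71222y'.
Captured: group 1 = '181', group 2 = '10xe67201dymrw_51ya4ql..x71222y'.

('181', '10xe67201dymrw_51ya4ql..x71222y')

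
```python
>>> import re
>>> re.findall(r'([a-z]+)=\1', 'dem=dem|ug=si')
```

['dem']

After group 1 captures some text, `\1` only succeeds where that same text appears again.
Walking the string: at [0:7] match 'dem=dem', group 1 = 'dem'.
With a single group, `findall` returns only what that group captured — 1 item.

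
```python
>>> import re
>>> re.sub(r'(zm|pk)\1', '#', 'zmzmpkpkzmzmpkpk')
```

`\1` is not a pattern — it's the concrete string captured by group 1, re-applied verbatim.
`sub` substitutes '#' at each match site.

'####'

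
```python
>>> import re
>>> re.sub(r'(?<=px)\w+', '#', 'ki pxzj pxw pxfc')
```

The lookaround is zero-width — it requires the adjacent text to match without consuming it, so the asserted text isn't part of the match.
Matches: at [5:7] → 'zj'; at [10:11] → 'w'; at [14:16] → 'fc'.
Every occurrence is swapped for '#'.

'ki px# px# px#'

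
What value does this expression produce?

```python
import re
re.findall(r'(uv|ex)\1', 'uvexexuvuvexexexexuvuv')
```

['ex', 'uv', 'ex', 'ex', 'uv']

`\1` is not a pattern — it's the concrete string captured by group 1, re-applied verbatim.
Walking the string: at [2:6] match 'exex', group 1 = 'ex'; at [6:10] match 'uvuv', group 1 = 'uv'; at [10:14] match 'exex', group 1 = 'ex'; at [14:18] match 'exex', group 1 = 'ex'; at [18:22] match 'uvuv', group 1 = 'uv'.
With a single group, `findall` returns only what that group captured — 5 items.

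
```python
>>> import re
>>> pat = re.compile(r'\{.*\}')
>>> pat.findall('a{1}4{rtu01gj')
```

No capturing groups, so `findall` returns the 1 full match string.

['{1}']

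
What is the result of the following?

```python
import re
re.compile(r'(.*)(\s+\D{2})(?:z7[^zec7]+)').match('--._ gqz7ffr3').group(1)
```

'--._'

This matches zero or more of any character (captured); then one or more of whitespace, then exactly 2 of a non-digit (captured); then the literal 'z7', then one or more of any character except [zec7] (non-capturing group).
`re.match` won't scan ahead — the pattern has to work from the very first character.
The match spans [0:13] → '--._ gqz7ffr3'.
Captured: group 1 = '--._', group 2 = ' gq'.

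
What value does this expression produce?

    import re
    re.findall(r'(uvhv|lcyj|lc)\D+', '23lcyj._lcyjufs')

['lcyj']

Alternation isn't longest-match — the leftmost alternative that fits at this position is chosen.
Scanning left to right: at [2:15] match 'lcyj._lcyjufs', group 1 = 'lcyj'.
Because there's exactly one group, `findall` drops the full match and keeps group 1 from the one hit.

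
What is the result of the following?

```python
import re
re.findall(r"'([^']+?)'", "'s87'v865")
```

`findall` collects group 1 from the one match (1 total).

['s87']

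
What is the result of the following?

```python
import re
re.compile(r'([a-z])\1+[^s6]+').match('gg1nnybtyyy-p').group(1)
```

The backreference `\1` re-matches whatever the first group consumed, character for character.
`re.match` only tries the pattern at the start of the string.
The match spans [0:13] → 'gg1nnybtyyy-p'.
Captured: group 1 = 'g'.

'g'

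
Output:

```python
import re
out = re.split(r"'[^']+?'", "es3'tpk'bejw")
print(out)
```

['es3', 'bejw']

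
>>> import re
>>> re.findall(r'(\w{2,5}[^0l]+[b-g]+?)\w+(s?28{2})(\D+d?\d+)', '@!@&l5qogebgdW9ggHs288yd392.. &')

[('l5qogebgdW9gg', '288', 'yd392')]

The pattern matches 2 to 5 of a word character, then one or more of any character except [0l], then one or more of a character in [b-g] (lazy) (captured); then one or more of a word character; then optionally a literal 's', then a literal '2', then exactly 2 of a literal '8' (captured); then one or more of a non-digit, then optionally a literal 'd', then one or more of a digit (captured).
Scanning left to right: at [4:27] match 'l5qogebgdW9ggHs288yd392', groups = ('l5qogebgdW9gg', '288', 'yd392').
Multiple groups make `findall` return tuples — one 3-tuple for the one match.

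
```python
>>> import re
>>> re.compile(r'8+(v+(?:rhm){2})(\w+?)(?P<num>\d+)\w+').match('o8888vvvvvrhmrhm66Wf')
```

This matches one or more of a literal '8'; then one or more of the literal 'v', then the literal 'rhm' repeated 2 times (captured); then one or more of a word character (lazy) (captured); then one or more of a digit (captured as 'num'); then one or more of a word character.
`match` is anchored at position 0; if the pattern doesn't fit there, it returns None.
Here the string doesn't start with a match, so the call returns None.

None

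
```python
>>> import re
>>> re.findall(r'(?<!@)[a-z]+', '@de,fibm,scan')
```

`(?!…)`/`(?<!…)` only lets a position through if the neighbouring text does NOT match; no characters are consumed.
With no groups in the pattern, `findall` gives back each whole match — 3 here.

['e', 'fibm', 'scan']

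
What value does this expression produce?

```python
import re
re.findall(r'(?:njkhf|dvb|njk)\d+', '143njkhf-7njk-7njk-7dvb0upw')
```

['dvb0']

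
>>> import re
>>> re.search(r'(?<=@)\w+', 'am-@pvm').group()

'pvm'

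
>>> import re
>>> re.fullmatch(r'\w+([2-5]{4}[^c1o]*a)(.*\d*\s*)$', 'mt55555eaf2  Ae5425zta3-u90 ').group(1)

Pattern: one or more of a word character; then exactly 4 of a character in [2-5], then zero or more of any character except [c1o], then a literal 'a' (captured); then zero or more of any character, then zero or more of a digit, then zero or more of whitespace (captured); then anchored at the end.
For `fullmatch`, every character of the input must be accounted for by the pattern.
The match spans [0:28] → 'mt55555eaf2  Ae5425zta3-u90 '.
Captured: group 1 = '5555eaf2  Ae5425zta', group 2 = '3-u90 '.

'5555eaf2  Ae5425zta'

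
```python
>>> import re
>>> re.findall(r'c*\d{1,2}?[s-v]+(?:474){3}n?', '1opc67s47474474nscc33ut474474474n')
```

['cc33ut474474474n']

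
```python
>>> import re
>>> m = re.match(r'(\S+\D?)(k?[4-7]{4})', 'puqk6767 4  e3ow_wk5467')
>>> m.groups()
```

The match spans [0:8] → 'puqk6767'.
Captured: group 1 = 'puqk', group 2 = '6767'.

('puqk', '6767')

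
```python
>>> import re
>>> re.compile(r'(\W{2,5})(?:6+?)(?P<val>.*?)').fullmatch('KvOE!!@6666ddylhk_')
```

None

For `fullmatch`, every character of the input must be accounted for by the pattern.
Here there's no way to consume every character, so the call returns None.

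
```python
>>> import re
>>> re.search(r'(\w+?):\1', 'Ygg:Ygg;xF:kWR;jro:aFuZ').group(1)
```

'Ygg'

A backreference is literal: `\1` must see the identical characters the first group matched.
`search` walks the string left to right and returns the first match it finds.
The match spans [0:7] → 'Ygg:Ygg'.
Captured: group 1 = 'Ygg'.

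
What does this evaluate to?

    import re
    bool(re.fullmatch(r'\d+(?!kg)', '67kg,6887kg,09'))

A negative assertion filters positions out without eating any characters.
`fullmatch` succeeds only if the pattern covers the string from start to end.
Here the pattern can't cover the whole string, so the call returns None, and `bool(None)` is False.

False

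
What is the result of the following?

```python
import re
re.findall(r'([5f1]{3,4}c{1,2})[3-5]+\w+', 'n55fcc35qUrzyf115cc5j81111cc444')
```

['55fcc']

Pattern: 3 to 4 of one of [5f1], then 1 to 2 of the literal 'c' (captured); then one or more of a character in [3-5]; then one or more of a word character.
One capturing group, so `findall` returns just the captured substring from the one match — 1 in all.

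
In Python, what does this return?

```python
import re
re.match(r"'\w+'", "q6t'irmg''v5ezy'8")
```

`match` is anchored at position 0; if the pattern doesn't fit there, it returns None.
Here the pattern fails at index 0, so the call returns None.

None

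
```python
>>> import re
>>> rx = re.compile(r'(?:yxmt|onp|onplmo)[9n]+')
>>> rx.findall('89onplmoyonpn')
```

['onpn']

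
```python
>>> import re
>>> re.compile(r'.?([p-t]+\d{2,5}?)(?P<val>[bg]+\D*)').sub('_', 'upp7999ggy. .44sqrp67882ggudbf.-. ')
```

Pattern: optionally any character; then one or more of a character in [p-t], then 2 to 5 of a digit (lazy) (captured); then one or more of one of [bg], then zero or more of a non-digit (captured as 'val').
Matches: at [0:13] → 'upp7999ggy. .'; at [14:34] → '4sqrp67882ggudbf.-. '.
`sub` substitutes '_' at each match site.

'_4_'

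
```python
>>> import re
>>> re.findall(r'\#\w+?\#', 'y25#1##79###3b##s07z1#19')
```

['#1#', '#79#', '#3b#', '#s07z1#']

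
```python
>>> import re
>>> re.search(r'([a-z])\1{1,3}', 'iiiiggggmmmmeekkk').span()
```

After group 1 captures some text, `\1` only succeeds where that same text appears again.
`search` walks the string left to right and returns the first match it finds.
The match spans [0:4] → 'iiii'.
Captured: group 1 = 'i'.

(0, 4)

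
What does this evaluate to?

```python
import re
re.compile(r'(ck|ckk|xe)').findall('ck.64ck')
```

Walking the string: at [0:2] match 'ck', group 1 = 'ck'; at [5:7] match 'ck', group 1 = 'ck'.
`findall` collects group 1 from each match (2 total).

['ck', 'ck']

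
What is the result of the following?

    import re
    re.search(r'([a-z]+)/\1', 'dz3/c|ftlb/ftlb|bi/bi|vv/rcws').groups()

('ftlb',)

`\1` is not a pattern — it's the concrete string captured by group 1, re-applied verbatim.
`re.search` scans for the first position where the pattern succeeds.
The match spans [6:15] → 'ftlb/ftlb'.
Captured: group 1 = 'ftlb'.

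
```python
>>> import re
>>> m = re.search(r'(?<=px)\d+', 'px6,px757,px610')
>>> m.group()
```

Because the assertion is zero-width, the text it checks is not consumed and won't appear in the result.
Unlike `match`, `search` isn't anchored — it looks for the pattern anywhere in the string.
The match spans [2:3] → '6'.

'6'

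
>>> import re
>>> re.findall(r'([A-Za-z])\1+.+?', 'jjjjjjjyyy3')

['j', 'y']

The backreference `\1` re-matches whatever the first group consumed, character for character.
Walking the string: at [0:8] match 'jjjjjjjy', group 1 = 'j'; at [8:11] match 'yy3', group 1 = 'y'.
With a single group, `findall` returns only what that group captured — 2 items.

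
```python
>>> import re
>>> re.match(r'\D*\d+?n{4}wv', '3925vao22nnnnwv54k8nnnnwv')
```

Pattern: zero or more of a non-digit, then one or more of a digit (lazy); then exactly 4 of a literal 'n', then the literal 'wv'.
With `match`, the pattern is implicitly anchored at the beginning.
Here the string doesn't start with a match, so the call returns None.

None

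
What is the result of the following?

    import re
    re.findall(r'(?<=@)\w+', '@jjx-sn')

The lookaround is zero-width — it requires the adjacent text to match without consuming it, so the asserted text isn't part of the match.
No capturing groups, so `findall` returns the 1 full match string.

['jjx']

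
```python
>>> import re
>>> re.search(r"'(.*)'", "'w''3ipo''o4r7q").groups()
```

("w''3ipo'",)

`re.search` scans for the first position where the pattern succeeds.
The match spans [0:10] → "'w''3ipo''".
Captured: group 1 = "w''3ipo'".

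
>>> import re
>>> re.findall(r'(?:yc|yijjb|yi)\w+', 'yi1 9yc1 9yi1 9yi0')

Scanning left to right: at [0:3] → 'yi1'; at [5:8] → 'yc1'; at [10:13] → 'yi1'; at [15:18] → 'yi0'.
`findall` yields the raw match text (4 of them) because the pattern has no groups.

['yi1', 'yc1', 'yi1', 'yi0']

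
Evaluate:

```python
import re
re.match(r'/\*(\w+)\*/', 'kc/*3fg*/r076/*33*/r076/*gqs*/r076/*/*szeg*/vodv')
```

None

`re.match` won't scan ahead — the pattern has to work from the very first character.
Here position 0 doesn't satisfy it, so the call returns None.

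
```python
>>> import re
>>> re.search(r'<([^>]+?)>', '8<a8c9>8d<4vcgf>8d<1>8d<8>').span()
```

`re.search` scans for the first position where the pattern succeeds.
The match spans [1:7] → '<a8c9>'.
Captured: group 1 = 'a8c9'.

(1, 7)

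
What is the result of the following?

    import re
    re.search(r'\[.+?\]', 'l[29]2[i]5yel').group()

'[29]'

`re.search` scans for the first position where the pattern succeeds.
The match spans [1:5] → '[29]'.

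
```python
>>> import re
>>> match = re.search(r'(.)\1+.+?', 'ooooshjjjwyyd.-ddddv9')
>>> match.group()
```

A backreference is literal: `\1` must see the identical characters the first group matched.
The match spans [0:5] → 'oooos'.

'oooos'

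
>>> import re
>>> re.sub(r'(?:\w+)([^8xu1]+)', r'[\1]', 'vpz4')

'[4]'

Pattern: one or more of a word character (non-capturing group); then one or more of any character except [8xu1] (captured).
Matches: at [0:4] → 'vpz4'.
Each match is replaced using the text its own group 1 captured.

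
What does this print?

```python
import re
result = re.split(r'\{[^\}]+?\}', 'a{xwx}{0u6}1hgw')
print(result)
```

['a', '', '1hgw']

Matches to split on: at [1:6] → '{xwx}'; at [6:11] → '{0u6}'.
The string is cut at each match, leaving 3 pieces.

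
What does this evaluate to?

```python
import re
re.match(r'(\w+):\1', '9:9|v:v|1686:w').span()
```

`re.match` only tries the pattern at the start of the string.
The match spans [0:3] → '9:9'.

(0, 3)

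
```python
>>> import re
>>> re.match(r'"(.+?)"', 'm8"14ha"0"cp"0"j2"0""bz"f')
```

With `match`, the pattern is implicitly anchored at the beginning.
Here the string doesn't start with a match, so the call returns None.

None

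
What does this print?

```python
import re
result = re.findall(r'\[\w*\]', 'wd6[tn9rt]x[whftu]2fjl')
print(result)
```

['[tn9rt]', '[whftu]']

Walking the string: at [3:10] → '[tn9rt]'; at [11:18] → '[whftu]'.
With no groups in the pattern, `findall` gives back each whole match — 2 here.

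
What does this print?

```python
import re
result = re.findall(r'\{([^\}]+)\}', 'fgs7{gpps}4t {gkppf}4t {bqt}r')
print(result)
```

['gpps', 'gkppf', 'bqt']

Matches: at [4:10] match '{gpps}', group 1 = 'gpps'; at [13:20] match '{gkppf}', group 1 = 'gkppf'; at [23:28] match '{bqt}', group 1 = 'bqt'.
With a single group, `findall` returns only what that group captured — 3 items.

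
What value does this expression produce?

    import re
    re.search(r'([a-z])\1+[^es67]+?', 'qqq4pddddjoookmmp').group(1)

The match spans [0:4] → 'qqq4'.
Captured: group 1 = 'q'.

'q'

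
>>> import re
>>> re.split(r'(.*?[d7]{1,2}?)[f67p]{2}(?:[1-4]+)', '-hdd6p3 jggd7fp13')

['', '-hdd', '', ' jggd7', '']

The pattern matches zero or more of any character (lazy), then 1 to 2 of one of [d7] (lazy) (captured); then exactly 2 of one of [f67p]; then one or more of a character in [1-4] (non-capturing group).
Matches to split on: at [0:7] → '-hdd6p3'; at [7:17] → ' jggd7fp13'.
Because the pattern has a capturing group, `split` also inserts each captured text between the pieces.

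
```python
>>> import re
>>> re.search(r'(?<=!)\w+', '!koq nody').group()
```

The `(?=…)`/`(?<=…)` assertion just peeks at neighbouring text; it doesn't advance the match position.
`re.search` scans for the first position where the pattern succeeds.
The match spans [1:4] → 'koq'.

'koq'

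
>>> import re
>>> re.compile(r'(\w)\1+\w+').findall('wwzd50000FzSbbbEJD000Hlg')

['w']

`\1` has to match the exact text group 1 already captured.
Scanning left to right: at [0:24] match 'wwzd50000FzSbbbEJD000Hlg', group 1 = 'w'.
Because there's exactly one group, `findall` drops the full match and keeps group 1 from the one hit.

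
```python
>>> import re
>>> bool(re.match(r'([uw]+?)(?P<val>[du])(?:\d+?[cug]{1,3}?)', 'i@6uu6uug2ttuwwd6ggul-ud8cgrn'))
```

This matches one or more of one of [uw] (lazy) (captured); then one of [du] (captured as 'val'); then one or more of a digit (lazy), then 1 to 3 of one of [cug] (lazy) (non-capturing group).
`re.match` won't scan ahead — the pattern has to work from the very first character.
Here position 0 doesn't satisfy it, so the call returns None, and `bool(None)` is False.

False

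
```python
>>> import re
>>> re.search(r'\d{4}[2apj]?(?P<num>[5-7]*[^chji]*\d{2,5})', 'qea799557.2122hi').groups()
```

The match spans [3:14] → '799557.2122'.
Captured: group 1 = '57.2122'.

('57.2122',)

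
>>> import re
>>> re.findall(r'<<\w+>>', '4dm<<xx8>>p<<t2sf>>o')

`findall` yields the raw match text (2 of them) because the pattern has no groups.

['<<xx8>>', '<<t2sf>>']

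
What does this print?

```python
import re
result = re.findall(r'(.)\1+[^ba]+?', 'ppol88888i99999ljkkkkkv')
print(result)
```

`\1` has to match the exact text group 1 already captured.
Scanning left to right: at [0:3] match 'ppo', group 1 = 'p'; at [4:10] match '88888i', group 1 = '8'; at [10:16] match '99999l', group 1 = '9'; at [17:23] match 'kkkkkv', group 1 = 'k'.
One capturing group, so `findall` returns just the captured substring from each match — 4 in all.

['p', '8', '9', 'k']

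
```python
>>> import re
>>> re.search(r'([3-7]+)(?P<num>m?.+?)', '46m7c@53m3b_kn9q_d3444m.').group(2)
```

'm7'

The match spans [0:4] → '46m7'.
Captured: group 1 = '46', group 2 = 'm7'.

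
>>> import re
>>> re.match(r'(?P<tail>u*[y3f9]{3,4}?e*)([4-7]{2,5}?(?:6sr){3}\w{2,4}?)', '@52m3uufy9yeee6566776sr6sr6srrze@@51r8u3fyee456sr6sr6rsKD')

`re.match` won't scan ahead — the pattern has to work from the very first character.
Here position 0 doesn't satisfy it, so the call returns None.

None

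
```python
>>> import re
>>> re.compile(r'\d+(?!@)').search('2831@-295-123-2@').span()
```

(0, 3)

The negative lookahead/lookbehind blocks any match where the forbidden context is present.
`re.search` scans for the first position where the pattern succeeds.
The match spans [0:3] → '283'.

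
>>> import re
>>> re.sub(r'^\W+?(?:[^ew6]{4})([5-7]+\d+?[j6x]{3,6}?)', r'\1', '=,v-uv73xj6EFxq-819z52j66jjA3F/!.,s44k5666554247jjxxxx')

This matches anchored at the start of the string; then one or more of a non-word character (lazy); then exactly 4 of any character except [ew6] (non-capturing group); then one or more of a character in [5-7], then one or more of a digit (lazy), then 3 to 6 of one of [j6x] (lazy) (captured).
Matches: at [0:11] → '=,v-uv73xj6'.
`\1` in the replacement pulls in group 1's text for each match.

'73xj6EFxq-819z52j66jjA3F/!.,s44k5666554247jjxxxx'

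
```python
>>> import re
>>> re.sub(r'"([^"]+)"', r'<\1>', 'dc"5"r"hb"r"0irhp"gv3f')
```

Matches: at [2:5] → '"5"'; at [6:10] → '"hb"'; at [11:18] → '"0irhp"'.
`\1` in the replacement pulls in group 1's text for each match.

'dc<5>r<hb>r<0irhp>gv3f'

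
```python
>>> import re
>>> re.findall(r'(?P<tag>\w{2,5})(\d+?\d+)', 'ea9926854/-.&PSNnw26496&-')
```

[('ea992', '6854'), ('PSNnw', '26496')]

Pattern: 2 to 5 of a word character (captured as 'tag'); then one or more of a digit (lazy), then one or more of a digit (captured).
Walking the string: at [0:9] match 'ea9926854', groups = ('ea992', '6854'); at [13:23] match 'PSNnw26496', groups = ('PSNnw', '26496').
Multiple groups make `findall` return tuples — one 2-tuple for each match.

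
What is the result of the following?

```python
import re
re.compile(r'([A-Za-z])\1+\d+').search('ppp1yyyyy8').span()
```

(0, 4)

`\1` is not a pattern — it's the concrete string captured by group 1, re-applied verbatim.
`re.search` scans for the first position where the pattern succeeds.
The match spans [0:4] → 'ppp1'.
Captured: group 1 = 'p'.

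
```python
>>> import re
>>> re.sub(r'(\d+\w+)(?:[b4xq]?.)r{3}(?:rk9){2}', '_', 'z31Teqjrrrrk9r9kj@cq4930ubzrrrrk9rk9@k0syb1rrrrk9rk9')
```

'z31Teqjrrrrk9r9kj@cq_@k_'

Every occurrence is swapped for '_'.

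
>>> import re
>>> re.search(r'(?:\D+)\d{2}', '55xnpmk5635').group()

'xnpmk56'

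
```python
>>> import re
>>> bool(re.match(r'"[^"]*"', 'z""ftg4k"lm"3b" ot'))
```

False

`re.match` won't scan ahead — the pattern has to work from the very first character.
Here position 0 doesn't satisfy it, so the call returns None, and `bool(None)` is False.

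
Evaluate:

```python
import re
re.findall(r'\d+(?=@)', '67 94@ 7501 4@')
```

['94', '4']

The lookaround is zero-width — it requires the adjacent text to match without consuming it, so the asserted text isn't part of the match.
Walking the string: at [3:5] → '94'; at [12:13] → '4'.
With no groups in the pattern, `findall` gives back each whole match — 2 here.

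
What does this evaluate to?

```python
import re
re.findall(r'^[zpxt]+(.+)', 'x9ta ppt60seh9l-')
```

The pattern matches anchored at the start of the string; then one or more of one of [zpxt]; then one or more of any character (captured).
Walking the string: at [0:16] match 'x9ta ppt60seh9l-', group 1 = '9ta ppt60seh9l-'.
Because there's exactly one group, `findall` drops the full match and keeps group 1 from the one hit.

['9ta ppt60seh9l-']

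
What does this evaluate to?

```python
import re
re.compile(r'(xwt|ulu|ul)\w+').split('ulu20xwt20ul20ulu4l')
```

Branches in `(...|...)` are attempted left-to-right; the first branch that allows the whole pattern to succeed is taken.
`re.split` interleaves the captured-group text with the surrounding fragments.

['', 'ulu', '']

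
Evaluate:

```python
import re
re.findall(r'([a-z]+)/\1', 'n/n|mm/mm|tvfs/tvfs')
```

A backreference is literal: `\1` must see the identical characters the first group matched.
One capturing group, so `findall` returns just the captured substring from each match — 3 in all.

['n', 'mm', 'tvfs']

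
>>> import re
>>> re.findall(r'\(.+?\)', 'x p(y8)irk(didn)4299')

The `?` after the quantifier makes it lazy — it takes as little as possible before letting the rest of the pattern try.
Since nothing is captured, `findall` lists the 2 matched substrings directly.

['(y8)', '(didn)']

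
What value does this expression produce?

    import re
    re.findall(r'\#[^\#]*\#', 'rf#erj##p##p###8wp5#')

['#erj#', '#p#', '#p#', '##']

Matches: at [2:7] → '#erj#'; at [7:10] → '#p#'; at [10:13] → '#p#'; at [13:15] → '##'.
Since nothing is captured, `findall` lists the 4 matched substrings directly.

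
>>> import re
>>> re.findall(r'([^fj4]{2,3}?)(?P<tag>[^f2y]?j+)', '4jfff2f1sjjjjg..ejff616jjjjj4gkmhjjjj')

[('1s', 'jjjj'), ('g..', 'ej'), ('61', '6jjjjj'), ('gkm', 'hjjjj')]

This matches 2 to 3 of any character except [fj4] (lazy) (captured); then optionally any character except [f2y], then one or more of a literal 'j' (captured as 'tag').
Matches: at [7:13] match '1sjjjj', groups = ('1s', 'jjjj'); at [13:18] match 'g..ej', groups = ('g..', 'ej'); at [20:28] match '616jjjjj', groups = ('61', '6jjjjj'); at [29:37] match 'gkmhjjjj', groups = ('gkm', 'hjjjj').
2 groups means each result is a tuple of 2 captured strings — 4 here.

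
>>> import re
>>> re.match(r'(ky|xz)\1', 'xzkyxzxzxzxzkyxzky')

`re.match` won't scan ahead — the pattern has to work from the very first character.
Here position 0 doesn't satisfy it, so the call returns None.

None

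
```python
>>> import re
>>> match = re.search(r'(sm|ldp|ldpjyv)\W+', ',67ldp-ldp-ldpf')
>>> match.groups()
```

`re.search` scans for the first position where the pattern succeeds.
The match spans [3:7] → 'ldp-'.
Captured: group 1 = 'ldp'.

('ldp',)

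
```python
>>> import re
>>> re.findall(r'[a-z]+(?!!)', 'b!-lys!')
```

The negative lookahead/lookbehind blocks any match where the forbidden context is present.
Matches: at [3:5] → 'ly'.
No capturing groups, so `findall` returns the 1 full match string.

['ly']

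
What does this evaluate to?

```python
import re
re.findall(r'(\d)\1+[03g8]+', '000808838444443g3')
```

['0', '4']

`\1` has to match the exact text group 1 already captured.
Walking the string: at [0:9] match '000808838', group 1 = '0'; at [9:17] match '444443g3', group 1 = '4'.
One capturing group, so `findall` returns just the captured substring from each match — 2 in all.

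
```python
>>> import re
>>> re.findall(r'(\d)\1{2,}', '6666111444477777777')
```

['6', '1', '4', '7']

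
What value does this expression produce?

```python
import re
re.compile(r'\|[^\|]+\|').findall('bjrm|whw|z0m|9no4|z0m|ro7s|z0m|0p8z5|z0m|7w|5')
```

With no groups in the pattern, `findall` gives back each whole match — 5 here.

['|whw|', '|9no4|', '|ro7s|', '|0p8z5|', '|7w|']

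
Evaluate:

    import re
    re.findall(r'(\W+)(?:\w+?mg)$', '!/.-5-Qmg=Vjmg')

['=']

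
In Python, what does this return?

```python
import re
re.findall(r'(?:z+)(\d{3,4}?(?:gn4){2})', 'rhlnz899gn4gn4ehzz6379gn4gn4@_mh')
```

['899gn4gn4', '6379gn4gn4']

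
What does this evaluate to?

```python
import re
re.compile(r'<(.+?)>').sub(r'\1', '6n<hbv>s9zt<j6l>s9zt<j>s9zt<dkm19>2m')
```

'6nhbvs9ztj6ls9ztjs9ztdkm192m'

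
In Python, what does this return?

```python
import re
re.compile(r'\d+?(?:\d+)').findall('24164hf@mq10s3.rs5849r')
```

The pattern matches one or more of a digit (lazy); then one or more of a digit (non-capturing group).
Scanning left to right: at [0:5] → '24164'; at [10:12] → '10'; at [17:21] → '5849'.
No capturing groups, so `findall` returns the 3 full match strings.

['24164', '10', '5849']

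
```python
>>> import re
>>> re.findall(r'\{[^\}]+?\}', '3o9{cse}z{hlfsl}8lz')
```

['{cse}', '{hlfsl}']

Matches: at [3:8] → '{cse}'; at [9:16] → '{hlfsl}'.
No capturing groups, so `findall` returns the 2 full match strings.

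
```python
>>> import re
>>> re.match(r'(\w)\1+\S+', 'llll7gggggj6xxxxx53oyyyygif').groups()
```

('l',)

A backreference is literal: `\1` must see the identical characters the first group matched.
With `match`, the pattern is implicitly anchored at the beginning.
The match spans [0:27] → 'llll7gggggj6xxxxx53oyyyygif'.
Captured: group 1 = 'l'.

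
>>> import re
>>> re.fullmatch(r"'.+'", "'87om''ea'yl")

None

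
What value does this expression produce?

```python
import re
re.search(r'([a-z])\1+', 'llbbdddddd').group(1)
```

The match spans [0:2] → 'll'.
Captured: group 1 = 'l'.

'l'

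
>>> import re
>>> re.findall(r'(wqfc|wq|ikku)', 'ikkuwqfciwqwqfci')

Alternation tries branches left to right and keeps the first one that lets the overall match succeed at that position.
Scanning left to right: at [0:4] match 'ikku', group 1 = 'ikku'; at [4:8] match 'wqfc', group 1 = 'wqfc'; at [9:11] match 'wq', group 1 = 'wq'; at [11:15] match 'wqfc', group 1 = 'wqfc'.
One capturing group, so `findall` returns just the captured substring from each match — 4 in all.

['ikku', 'wqfc', 'wq', 'wqfc']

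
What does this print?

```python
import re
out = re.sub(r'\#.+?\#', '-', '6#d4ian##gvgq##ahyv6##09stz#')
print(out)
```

6----

A `+?`/`*?`/`{m,n}?` starts at its minimum and grows only as far as needed for what follows to match.
`sub` substitutes '-' at each match site.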